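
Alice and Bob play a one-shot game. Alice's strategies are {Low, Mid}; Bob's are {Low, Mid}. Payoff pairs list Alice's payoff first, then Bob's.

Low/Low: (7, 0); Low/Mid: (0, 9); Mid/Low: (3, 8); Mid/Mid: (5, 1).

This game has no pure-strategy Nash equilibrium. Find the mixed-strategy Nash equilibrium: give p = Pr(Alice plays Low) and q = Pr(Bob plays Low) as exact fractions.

p = 7/16, q = 5/9

In a mixed NE each player is indifferent between their pure strategies, so the opponent's mix sets the indifference.
Bob indifferent between Low and Mid: p·0 + (1−p)·8 = p·9 + (1−p)·1 ⟹ 8 + (-8)p = 1 + 8p ⟹ p = 7/16.
Alice indifferent between Low and Mid: q·7 + (1−q)·0 = q·3 + (1−q)·5 ⟹ 0 + 7q = 5 + (-2)q ⟹ q = 5/9.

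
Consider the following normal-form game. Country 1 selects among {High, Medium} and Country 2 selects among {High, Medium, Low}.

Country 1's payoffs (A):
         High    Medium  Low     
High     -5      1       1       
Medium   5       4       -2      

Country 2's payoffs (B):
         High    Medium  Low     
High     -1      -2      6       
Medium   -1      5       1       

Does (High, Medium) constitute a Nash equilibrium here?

Holding Country 2 at Medium: Country 1 gets 1 from High but could get 4 by switching to Medium. Country 1 has a profitable deviation.

No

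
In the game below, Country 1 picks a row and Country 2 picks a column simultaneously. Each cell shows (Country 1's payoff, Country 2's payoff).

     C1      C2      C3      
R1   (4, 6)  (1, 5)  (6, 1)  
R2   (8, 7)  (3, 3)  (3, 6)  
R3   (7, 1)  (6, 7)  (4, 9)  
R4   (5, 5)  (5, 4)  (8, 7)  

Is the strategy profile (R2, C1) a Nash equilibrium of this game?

Holding Country 2 at C1: Country 1 gets 8 from R2, versus 4 from R1, 7 from R3, 5 from R4. No profitable deviation for Country 1.
Holding Country 1 at R2: Country 2 gets 7 from C1, versus 3 from C2, 6 from C3. No profitable deviation for Country 2 either.

Yes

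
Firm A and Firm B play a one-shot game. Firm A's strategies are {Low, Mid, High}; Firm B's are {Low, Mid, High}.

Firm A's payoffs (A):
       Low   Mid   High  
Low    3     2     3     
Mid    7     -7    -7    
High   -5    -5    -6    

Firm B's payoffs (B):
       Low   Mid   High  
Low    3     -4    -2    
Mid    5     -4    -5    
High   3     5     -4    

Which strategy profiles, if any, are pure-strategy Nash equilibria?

(Mid, Low)

Find each player's best response to every opponent strategy; NE are the intersections.
Firm A's best responses — vs Low: Mid (payoff 7); vs Mid: Low (payoff 2); vs High: Low (payoff 3).
Firm B's best responses — vs Low: Low (payoff 3); vs Mid: Low (payoff 5); vs High: Mid (payoff 5).
The only mutual best response is (Mid, Low); neither player gains by switching there.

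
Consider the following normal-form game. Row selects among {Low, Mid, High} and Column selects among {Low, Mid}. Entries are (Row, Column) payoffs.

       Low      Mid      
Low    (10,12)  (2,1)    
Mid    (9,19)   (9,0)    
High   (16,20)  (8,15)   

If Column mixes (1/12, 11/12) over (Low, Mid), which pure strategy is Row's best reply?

Mid

Row's best reply maximizes expected payoff against the mix.
Low: (1/12)·10 + (11/12)·2 = 8/3
Mid: (1/12)·9 + (11/12)·9 = 9
High: (1/12)·16 + (11/12)·8 = 26/3
Highest expected payoff is 9, from Mid.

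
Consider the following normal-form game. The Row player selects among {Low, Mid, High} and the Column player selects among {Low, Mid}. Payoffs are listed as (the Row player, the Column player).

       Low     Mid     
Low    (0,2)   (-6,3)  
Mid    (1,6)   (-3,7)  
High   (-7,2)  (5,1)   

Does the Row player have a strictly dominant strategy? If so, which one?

Check whether one of the Row player's strategies beats all alternatives regardless of what the opponent does.
Low is not dominant: against Low, Mid gives 1 > 0.
Mid is not dominant: against Mid, High gives 5 > -3.
High is not dominant: against Low, Low gives 0 > -7.
No single strategy is best against every opponent action.

No strictly dominant strategy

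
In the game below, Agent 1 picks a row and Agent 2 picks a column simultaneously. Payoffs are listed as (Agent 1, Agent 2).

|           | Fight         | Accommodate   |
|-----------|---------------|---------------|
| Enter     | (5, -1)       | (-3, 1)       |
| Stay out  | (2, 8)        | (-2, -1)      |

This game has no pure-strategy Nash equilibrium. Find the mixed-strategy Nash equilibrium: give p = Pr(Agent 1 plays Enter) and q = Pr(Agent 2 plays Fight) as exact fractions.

In a mixed NE each player is indifferent between their pure strategies, so the opponent's mix sets the indifference.
Agent 2 indifferent between Fight and Accommodate: p·(-1) + (1−p)·8 = p·1 + (1−p)·(-1) ⟹ 8 + (-9)p = (-1) + 2p ⟹ p = 9/11.
Agent 1 indifferent between Enter and Stay out: q·5 + (1−q)·(-3) = q·2 + (1−q)·(-2) ⟹ (-3) + 8q = (-2) + 4q ⟹ q = 1/4.

p = 9/11, q = 1/4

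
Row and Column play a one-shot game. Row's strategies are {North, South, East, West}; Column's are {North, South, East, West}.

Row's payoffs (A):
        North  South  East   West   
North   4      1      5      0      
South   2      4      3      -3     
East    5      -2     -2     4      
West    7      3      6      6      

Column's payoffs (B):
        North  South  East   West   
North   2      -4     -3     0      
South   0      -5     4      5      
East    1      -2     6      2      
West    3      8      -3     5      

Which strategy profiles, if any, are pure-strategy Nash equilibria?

No pure-strategy Nash equilibrium

Find each player's best response to every opponent strategy; NE are the intersections.
Row's best responses — vs North: West (payoff 7); vs South: South (payoff 4); vs East: West (payoff 6); vs West: West (payoff 6).
Column's best responses — vs North: North (payoff 2); vs South: West (payoff 5); vs East: East (payoff 6); vs West: South (payoff 8).
No cell has both players best-responding. For instance, Row's best reply to West is West, but against West Column prefers South over West.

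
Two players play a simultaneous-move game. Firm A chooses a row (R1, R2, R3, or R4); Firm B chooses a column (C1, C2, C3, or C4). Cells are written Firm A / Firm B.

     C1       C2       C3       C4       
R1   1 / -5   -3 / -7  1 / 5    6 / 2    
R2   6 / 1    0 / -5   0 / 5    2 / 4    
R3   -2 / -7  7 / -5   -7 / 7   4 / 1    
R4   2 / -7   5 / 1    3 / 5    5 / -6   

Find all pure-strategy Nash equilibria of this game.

Find each player's best response to every opponent strategy; NE are the intersections.
Firm A's best responses — vs C1: R2 (payoff 6); vs C2: R3 (payoff 7); vs C3: R4 (payoff 3); vs C4: R1 (payoff 6).
Firm B's best responses — vs R1: C3 (payoff 5); vs R2: C3 (payoff 5); vs R3: C3 (payoff 7); vs R4: C3 (payoff 5).
The only mutual best response is (R4, C3); neither player gains by switching there.

(R4, C3)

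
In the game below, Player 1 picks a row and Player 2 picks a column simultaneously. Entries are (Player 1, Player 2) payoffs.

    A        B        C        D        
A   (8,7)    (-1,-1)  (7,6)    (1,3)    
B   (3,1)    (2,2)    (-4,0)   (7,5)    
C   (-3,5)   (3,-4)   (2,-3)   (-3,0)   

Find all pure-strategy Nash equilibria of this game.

(A, A) and (B, D)

A profile is a Nash equilibrium when each player is best-responding to the other.
Player 1's best responses — vs A: A (payoff 8); vs B: C (payoff 3); vs C: A (payoff 7); vs D: B (payoff 7).
Player 2's best responses — vs A: A (payoff 7); vs B: D (payoff 5); vs C: A (payoff 5).
Mutual best responses occur at (A, A) and (B, D); at each, neither player gains by switching.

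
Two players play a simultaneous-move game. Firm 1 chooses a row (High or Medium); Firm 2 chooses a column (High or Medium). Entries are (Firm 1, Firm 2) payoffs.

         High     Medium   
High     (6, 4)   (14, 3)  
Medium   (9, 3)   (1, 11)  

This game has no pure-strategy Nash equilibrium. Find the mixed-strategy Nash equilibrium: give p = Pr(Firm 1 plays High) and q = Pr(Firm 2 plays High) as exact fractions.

In a mixed NE each player is indifferent between their pure strategies, so the opponent's mix sets the indifference.
Firm 2 indifferent between High and Medium: p·4 + (1−p)·3 = p·3 + (1−p)·11 ⟹ 3 + 1p = 11 + (-8)p ⟹ p = 8/9.
Firm 1 indifferent between High and Medium: q·6 + (1−q)·14 = q·9 + (1−q)·1 ⟹ 14 + (-8)q = 1 + 8q ⟹ q = 13/16.

p = 8/9, q = 13/16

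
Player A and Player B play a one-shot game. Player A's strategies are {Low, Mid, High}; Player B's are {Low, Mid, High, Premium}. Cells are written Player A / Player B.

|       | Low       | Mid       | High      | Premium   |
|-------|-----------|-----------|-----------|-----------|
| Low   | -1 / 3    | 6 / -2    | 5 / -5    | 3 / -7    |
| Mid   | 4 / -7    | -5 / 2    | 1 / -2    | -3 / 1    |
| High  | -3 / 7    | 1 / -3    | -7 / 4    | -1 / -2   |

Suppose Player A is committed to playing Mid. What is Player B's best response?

With Player A fixed at Mid, Player B's payoffs are: Low → -7, Mid → 2, High → -2, Premium → 1.
The maximum is 2, achieved by Mid.

Mid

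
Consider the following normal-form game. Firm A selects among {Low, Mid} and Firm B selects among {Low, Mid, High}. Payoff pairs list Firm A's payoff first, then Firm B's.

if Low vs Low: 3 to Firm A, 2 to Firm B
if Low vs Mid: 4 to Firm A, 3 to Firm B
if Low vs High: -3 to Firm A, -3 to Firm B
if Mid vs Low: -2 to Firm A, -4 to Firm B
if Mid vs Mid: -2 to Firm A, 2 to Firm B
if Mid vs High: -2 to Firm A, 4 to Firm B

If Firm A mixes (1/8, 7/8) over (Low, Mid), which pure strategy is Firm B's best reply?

High

Compute Firm B's expected payoff from each pure strategy against the given mix.
Low: (1/8)·2 + (7/8)·(-4) = -13/4
Mid: (1/8)·3 + (7/8)·2 = 17/8
High: (1/8)·(-3) + (7/8)·4 = 25/8
Highest expected payoff is 25/8, from High.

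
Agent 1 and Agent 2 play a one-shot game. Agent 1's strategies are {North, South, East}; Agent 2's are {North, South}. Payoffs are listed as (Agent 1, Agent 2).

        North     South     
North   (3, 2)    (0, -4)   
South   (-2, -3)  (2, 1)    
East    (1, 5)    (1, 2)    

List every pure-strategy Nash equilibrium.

Check mutual best responses: a cell is a NE iff neither player can gain by unilaterally deviating.
Agent 1's best responses — vs North: North (payoff 3); vs South: South (payoff 2).
Agent 2's best responses — vs North: North (payoff 2); vs South: South (payoff 1); vs East: North (payoff 5).
Mutual best responses occur at (North, North) and (South, South); at each, neither player gains by switching.

(North, North) and (South, South)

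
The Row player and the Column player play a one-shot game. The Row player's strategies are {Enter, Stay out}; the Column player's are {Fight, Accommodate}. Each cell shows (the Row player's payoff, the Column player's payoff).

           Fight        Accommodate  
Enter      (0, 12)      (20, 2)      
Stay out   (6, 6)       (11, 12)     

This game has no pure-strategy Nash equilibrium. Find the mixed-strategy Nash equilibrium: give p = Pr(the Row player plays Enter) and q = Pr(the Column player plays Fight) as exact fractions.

p = 3/8, q = 3/5

Each player's mixing probability is pinned down by making the *other* player indifferent.
The Column player indifferent between Fight and Accommodate: p·12 + (1−p)·6 = p·2 + (1−p)·12 ⟹ 6 + 6p = 12 + (-10)p ⟹ p = 3/8.
The Row player indifferent between Enter and Stay out: q·0 + (1−q)·20 = q·6 + (1−q)·11 ⟹ 20 + (-20)q = 11 + (-5)q ⟹ q = 3/5.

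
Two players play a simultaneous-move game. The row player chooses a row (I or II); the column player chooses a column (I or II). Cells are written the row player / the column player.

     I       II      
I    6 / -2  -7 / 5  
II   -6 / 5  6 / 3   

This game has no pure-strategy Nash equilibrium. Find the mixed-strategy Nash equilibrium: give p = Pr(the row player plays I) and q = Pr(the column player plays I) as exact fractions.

In a mixed NE each player is indifferent between their pure strategies, so the opponent's mix sets the indifference.
The column player indifferent between I and II: p·(-2) + (1−p)·5 = p·5 + (1−p)·3 ⟹ 5 + (-7)p = 3 + 2p ⟹ p = 2/9.
The row player indifferent between I and II: q·6 + (1−q)·(-7) = q·(-6) + (1−q)·6 ⟹ (-7) + 13q = 6 + (-12)q ⟹ q = 13/25.

p = 2/9, q = 13/25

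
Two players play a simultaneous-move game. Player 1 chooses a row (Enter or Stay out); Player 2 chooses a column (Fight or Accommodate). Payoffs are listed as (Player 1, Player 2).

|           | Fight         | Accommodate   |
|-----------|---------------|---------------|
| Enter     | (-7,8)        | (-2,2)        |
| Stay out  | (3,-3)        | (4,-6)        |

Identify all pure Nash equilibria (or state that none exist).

Check mutual best responses: a cell is a NE iff neither player can gain by unilaterally deviating.
Player 1's best responses — vs Fight: Stay out (payoff 3); vs Accommodate: Stay out (payoff 4).
Player 2's best responses — vs Enter: Fight (payoff 8); vs Stay out: Fight (payoff -3).
The only mutual best response is (Stay out, Fight); neither player gains by switching there.

(Stay out, Fight)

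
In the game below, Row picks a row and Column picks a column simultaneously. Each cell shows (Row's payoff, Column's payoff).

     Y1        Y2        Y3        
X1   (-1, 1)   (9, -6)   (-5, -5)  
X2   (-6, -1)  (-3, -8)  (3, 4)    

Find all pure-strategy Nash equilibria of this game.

Check mutual best responses: a cell is a NE iff neither player can gain by unilaterally deviating.
Row's best responses — vs Y1: X1 (payoff -1); vs Y2: X1 (payoff 9); vs Y3: X2 (payoff 3).
Column's best responses — vs X1: Y1 (payoff 1); vs X2: Y3 (payoff 4).
Mutual best responses occur at (X1, Y1) and (X2, Y3); at each, neither player gains by switching.

(X1, Y1) and (X2, Y3)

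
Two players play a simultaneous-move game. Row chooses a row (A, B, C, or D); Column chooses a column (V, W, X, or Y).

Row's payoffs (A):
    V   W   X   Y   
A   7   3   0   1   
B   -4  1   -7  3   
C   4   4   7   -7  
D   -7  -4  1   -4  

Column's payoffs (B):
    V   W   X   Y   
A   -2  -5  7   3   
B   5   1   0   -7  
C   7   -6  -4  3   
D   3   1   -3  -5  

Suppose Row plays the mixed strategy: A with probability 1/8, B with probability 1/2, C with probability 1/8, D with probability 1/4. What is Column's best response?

Column's best reply maximizes expected payoff against the mix.
V: (1/8)·(-2) + (1/2)·5 + (1/8)·7 + (1/4)·3 = 31/8
W: (1/8)·(-5) + (1/2)·1 + (1/8)·(-6) + (1/4)·1 = -5/8
X: (1/8)·7 + (1/2)·0 + (1/8)·(-4) + (1/4)·(-3) = -3/8
Y: (1/8)·3 + (1/2)·(-7) + (1/8)·3 + (1/4)·(-5) = -4
Highest expected payoff is 31/8, from V.

V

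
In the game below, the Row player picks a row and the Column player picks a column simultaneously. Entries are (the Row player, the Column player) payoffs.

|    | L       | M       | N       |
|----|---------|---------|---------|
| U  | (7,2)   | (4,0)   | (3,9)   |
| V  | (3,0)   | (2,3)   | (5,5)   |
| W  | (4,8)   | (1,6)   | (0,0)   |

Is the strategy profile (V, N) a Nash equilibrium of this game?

Yes

Holding the Column player at N: the Row player gets 5 from V, versus 3 from U, 0 from W. No profitable deviation for the Row player.
Holding the Row player at V: the Column player gets 5 from N, versus 0 from L, 3 from M. No profitable deviation for the Column player either.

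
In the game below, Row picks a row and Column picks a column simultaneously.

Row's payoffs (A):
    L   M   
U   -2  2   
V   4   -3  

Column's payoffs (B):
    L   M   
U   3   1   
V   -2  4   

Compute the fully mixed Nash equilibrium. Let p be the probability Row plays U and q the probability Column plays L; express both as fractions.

p = 3/4, q = 5/11

In a mixed NE each player is indifferent between their pure strategies, so the opponent's mix sets the indifference.
Column indifferent between L and M: p·3 + (1−p)·(-2) = p·1 + (1−p)·4 ⟹ (-2) + 5p = 4 + (-3)p ⟹ p = 3/4.
Row indifferent between U and V: q·(-2) + (1−q)·2 = q·4 + (1−q)·(-3) ⟹ 2 + (-4)q = (-3) + 7q ⟹ q = 5/11.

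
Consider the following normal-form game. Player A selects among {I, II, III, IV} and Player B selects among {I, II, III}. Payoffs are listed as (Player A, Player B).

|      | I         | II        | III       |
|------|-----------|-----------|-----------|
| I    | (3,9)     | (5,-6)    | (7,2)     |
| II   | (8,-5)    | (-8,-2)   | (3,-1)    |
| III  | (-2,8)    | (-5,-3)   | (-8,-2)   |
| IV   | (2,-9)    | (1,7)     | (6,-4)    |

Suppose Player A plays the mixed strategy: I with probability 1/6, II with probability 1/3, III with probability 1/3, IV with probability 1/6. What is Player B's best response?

Compute Player B's expected payoff from each pure strategy against the given mix.
I: (1/6)·9 + (1/3)·(-5) + (1/3)·8 + (1/6)·(-9) = 1
II: (1/6)·(-6) + (1/3)·(-2) + (1/3)·(-3) + (1/6)·7 = -3/2
III: (1/6)·2 + (1/3)·(-1) + (1/3)·(-2) + (1/6)·(-4) = -4/3
Highest expected payoff is 1, from I.

I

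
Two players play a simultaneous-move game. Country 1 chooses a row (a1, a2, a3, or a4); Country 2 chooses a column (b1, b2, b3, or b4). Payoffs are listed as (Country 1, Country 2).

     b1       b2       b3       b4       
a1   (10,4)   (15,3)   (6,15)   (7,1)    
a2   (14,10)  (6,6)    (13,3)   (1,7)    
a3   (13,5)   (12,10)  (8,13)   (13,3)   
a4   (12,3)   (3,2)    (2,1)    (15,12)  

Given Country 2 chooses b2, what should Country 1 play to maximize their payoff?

a1

With Country 2 fixed at b2, Country 1's payoffs are: a1 → 15, a2 → 6, a3 → 12, a4 → 3.
The maximum is 15, achieved by a1.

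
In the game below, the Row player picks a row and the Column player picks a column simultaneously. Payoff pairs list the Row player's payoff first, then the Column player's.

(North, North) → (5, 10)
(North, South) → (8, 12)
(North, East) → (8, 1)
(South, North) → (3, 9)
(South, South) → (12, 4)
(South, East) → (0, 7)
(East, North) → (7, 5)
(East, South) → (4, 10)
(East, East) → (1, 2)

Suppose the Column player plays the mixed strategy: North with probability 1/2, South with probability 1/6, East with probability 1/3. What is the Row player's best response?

The Row player's best reply maximizes expected payoff against the mix.
North: (1/2)·5 + (1/6)·8 + (1/3)·8 = 13/2
South: (1/2)·3 + (1/6)·12 + (1/3)·0 = 7/2
East: (1/2)·7 + (1/6)·4 + (1/3)·1 = 9/2
Highest expected payoff is 13/2, from North.

North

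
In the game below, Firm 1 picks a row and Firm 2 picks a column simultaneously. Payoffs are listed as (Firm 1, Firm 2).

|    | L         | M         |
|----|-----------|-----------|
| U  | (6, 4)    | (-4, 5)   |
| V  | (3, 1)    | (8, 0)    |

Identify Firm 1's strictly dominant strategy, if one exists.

Check whether one of Firm 1's strategies beats all alternatives regardless of what the opponent does.
U is not dominant: against M, V gives 8 > -4.
V is not dominant: against L, U gives 6 > 3.
No single strategy is best against every opponent action.

No strictly dominant strategy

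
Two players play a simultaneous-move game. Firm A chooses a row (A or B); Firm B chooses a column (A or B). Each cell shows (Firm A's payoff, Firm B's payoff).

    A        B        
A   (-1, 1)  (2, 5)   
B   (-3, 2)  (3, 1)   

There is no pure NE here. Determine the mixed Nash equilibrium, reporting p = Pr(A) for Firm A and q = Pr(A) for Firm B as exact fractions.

p = 1/5, q = 1/3

In a mixed NE each player is indifferent between their pure strategies, so the opponent's mix sets the indifference.
Firm B indifferent between A and B: p·1 + (1−p)·2 = p·5 + (1−p)·1 ⟹ 2 + (-1)p = 1 + 4p ⟹ p = 1/5.
Firm A indifferent between A and B: q·(-1) + (1−q)·2 = q·(-3) + (1−q)·3 ⟹ 2 + (-3)q = 3 + (-6)q ⟹ q = 1/3.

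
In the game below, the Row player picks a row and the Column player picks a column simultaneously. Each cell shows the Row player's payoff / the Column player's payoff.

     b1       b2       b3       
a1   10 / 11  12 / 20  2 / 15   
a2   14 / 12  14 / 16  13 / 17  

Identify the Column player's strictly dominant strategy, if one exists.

Check whether one of the Column player's strategies beats all alternatives regardless of what the opponent does.
b1 is not dominant: against a1, b2 gives 20 > 11.
b2 is not dominant: against a2, b3 gives 17 > 16.
b3 is not dominant: against a1, b2 gives 20 > 15.
No single strategy is best against every opponent action.

None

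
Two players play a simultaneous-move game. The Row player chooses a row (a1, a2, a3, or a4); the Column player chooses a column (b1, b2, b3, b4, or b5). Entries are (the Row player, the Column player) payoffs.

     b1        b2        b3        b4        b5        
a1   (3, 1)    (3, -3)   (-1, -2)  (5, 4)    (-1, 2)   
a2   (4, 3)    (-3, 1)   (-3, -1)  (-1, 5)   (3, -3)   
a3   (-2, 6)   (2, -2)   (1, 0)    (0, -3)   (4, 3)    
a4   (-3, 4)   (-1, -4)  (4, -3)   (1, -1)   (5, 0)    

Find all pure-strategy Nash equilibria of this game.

A profile is a Nash equilibrium when each player is best-responding to the other.
The Row player's best responses — vs b1: a2 (payoff 4); vs b2: a1 (payoff 3); vs b3: a4 (payoff 4); vs b4: a1 (payoff 5); vs b5: a4 (payoff 5).
The Column player's best responses — vs a1: b4 (payoff 4); vs a2: b4 (payoff 5); vs a3: b1 (payoff 6); vs a4: b1 (payoff 4).
The only mutual best response is (a1, b4); neither player gains by switching there.

(a1, b4)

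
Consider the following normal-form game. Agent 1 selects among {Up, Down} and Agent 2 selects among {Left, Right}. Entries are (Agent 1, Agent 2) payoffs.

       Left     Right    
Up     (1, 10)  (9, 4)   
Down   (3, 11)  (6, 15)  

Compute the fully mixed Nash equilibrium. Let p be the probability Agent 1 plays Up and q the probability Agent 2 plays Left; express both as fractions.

p = 2/5, q = 3/5

In a mixed NE each player is indifferent between their pure strategies, so the opponent's mix sets the indifference.
Agent 2 indifferent between Left and Right: p·10 + (1−p)·11 = p·4 + (1−p)·15 ⟹ 11 + (-1)p = 15 + (-11)p ⟹ p = 2/5.
Agent 1 indifferent between Up and Down: q·1 + (1−q)·9 = q·3 + (1−q)·6 ⟹ 9 + (-8)q = 6 + (-3)q ⟹ q = 3/5.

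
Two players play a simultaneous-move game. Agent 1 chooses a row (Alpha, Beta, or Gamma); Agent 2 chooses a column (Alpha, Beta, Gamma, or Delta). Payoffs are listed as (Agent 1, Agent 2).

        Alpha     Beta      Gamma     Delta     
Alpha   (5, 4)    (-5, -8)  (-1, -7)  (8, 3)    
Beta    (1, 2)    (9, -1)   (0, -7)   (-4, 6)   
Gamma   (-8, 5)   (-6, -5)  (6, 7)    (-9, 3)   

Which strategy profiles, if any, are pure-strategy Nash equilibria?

(Alpha, Alpha) and (Gamma, Gamma)

A profile is a Nash equilibrium when each player is best-responding to the other.
Agent 1's best responses — vs Alpha: Alpha (payoff 5); vs Beta: Beta (payoff 9); vs Gamma: Gamma (payoff 6); vs Delta: Alpha (payoff 8).
Agent 2's best responses — vs Alpha: Alpha (payoff 4); vs Beta: Delta (payoff 6); vs Gamma: Gamma (payoff 7).
Mutual best responses occur at (Alpha, Alpha) and (Gamma, Gamma); at each, neither player gains by switching.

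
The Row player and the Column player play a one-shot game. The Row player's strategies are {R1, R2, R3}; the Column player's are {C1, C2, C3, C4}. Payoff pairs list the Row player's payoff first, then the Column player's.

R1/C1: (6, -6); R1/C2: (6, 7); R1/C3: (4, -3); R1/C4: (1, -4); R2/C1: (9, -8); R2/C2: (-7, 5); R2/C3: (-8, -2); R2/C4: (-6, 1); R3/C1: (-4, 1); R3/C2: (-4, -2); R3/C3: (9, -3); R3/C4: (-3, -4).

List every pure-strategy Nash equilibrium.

Find each player's best response to every opponent strategy; NE are the intersections.
The Row player's best responses — vs C1: R2 (payoff 9); vs C2: R1 (payoff 6); vs C3: R3 (payoff 9); vs C4: R1 (payoff 1).
The Column player's best responses — vs R1: C2 (payoff 7); vs R2: C2 (payoff 5); vs R3: C1 (payoff 1).
The only mutual best response is (R1, C2); neither player gains by switching there.

(R1, C2)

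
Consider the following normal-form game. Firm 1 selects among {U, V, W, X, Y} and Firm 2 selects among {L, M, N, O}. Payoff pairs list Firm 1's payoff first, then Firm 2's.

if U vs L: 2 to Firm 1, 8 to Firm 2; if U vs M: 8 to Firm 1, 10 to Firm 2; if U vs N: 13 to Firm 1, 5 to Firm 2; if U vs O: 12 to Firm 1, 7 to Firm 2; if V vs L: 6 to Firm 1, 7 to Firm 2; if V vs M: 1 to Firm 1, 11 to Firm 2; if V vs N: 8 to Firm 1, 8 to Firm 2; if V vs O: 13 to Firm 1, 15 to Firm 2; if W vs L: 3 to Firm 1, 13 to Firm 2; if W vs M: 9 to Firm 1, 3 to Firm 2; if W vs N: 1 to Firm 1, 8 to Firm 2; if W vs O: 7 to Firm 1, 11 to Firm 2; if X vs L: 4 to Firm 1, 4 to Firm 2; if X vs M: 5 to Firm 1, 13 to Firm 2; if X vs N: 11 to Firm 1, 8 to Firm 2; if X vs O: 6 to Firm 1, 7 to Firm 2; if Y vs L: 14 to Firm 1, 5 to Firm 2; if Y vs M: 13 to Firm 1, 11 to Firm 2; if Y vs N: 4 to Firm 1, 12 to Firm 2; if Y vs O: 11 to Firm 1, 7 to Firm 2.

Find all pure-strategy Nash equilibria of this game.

Check mutual best responses: a cell is a NE iff neither player can gain by unilaterally deviating.
Firm 1's best responses — vs L: Y (payoff 14); vs M: Y (payoff 13); vs N: U (payoff 13); vs O: V (payoff 13).
Firm 2's best responses — vs U: M (payoff 10); vs V: O (payoff 15); vs W: L (payoff 13); vs X: M (payoff 13); vs Y: N (payoff 12).
The only mutual best response is (V, O); neither player gains by switching there.

(V, O)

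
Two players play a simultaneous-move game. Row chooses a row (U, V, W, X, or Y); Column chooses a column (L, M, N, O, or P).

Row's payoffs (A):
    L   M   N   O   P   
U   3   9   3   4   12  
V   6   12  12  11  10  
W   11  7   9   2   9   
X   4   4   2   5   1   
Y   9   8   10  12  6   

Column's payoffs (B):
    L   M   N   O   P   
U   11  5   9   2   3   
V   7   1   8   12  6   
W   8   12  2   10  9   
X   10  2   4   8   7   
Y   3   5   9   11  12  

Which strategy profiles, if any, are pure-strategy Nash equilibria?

Find each player's best response to every opponent strategy; NE are the intersections.
Row's best responses — vs L: W (payoff 11); vs M: V (payoff 12); vs N: V (payoff 12); vs O: Y (payoff 12); vs P: U (payoff 12).
Column's best responses — vs U: L (payoff 11); vs V: O (payoff 12); vs W: M (payoff 12); vs X: L (payoff 10); vs Y: P (payoff 12).
No cell has both players best-responding. For instance, Row's best reply to L is W, but against W Column prefers M over L.

None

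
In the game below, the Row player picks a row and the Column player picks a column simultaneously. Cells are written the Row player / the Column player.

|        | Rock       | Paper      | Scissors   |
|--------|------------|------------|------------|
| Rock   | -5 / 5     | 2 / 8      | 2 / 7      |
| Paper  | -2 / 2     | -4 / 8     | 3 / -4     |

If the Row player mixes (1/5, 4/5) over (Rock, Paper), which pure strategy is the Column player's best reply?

Compute the Column player's expected payoff from each pure strategy against the given mix.
Rock: (1/5)·5 + (4/5)·2 = 13/5
Paper: (1/5)·8 + (4/5)·8 = 8
Scissors: (1/5)·7 + (4/5)·(-4) = -9/5
Highest expected payoff is 8, from Paper.

Paper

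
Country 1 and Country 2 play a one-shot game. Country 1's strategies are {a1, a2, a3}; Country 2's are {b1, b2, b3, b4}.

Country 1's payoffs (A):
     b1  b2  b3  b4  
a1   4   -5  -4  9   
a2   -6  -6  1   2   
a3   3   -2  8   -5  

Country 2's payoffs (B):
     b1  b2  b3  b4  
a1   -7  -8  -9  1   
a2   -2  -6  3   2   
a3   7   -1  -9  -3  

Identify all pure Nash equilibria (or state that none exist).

(a1, b4)

Check mutual best responses: a cell is a NE iff neither player can gain by unilaterally deviating.
Country 1's best responses — vs b1: a1 (payoff 4); vs b2: a3 (payoff -2); vs b3: a3 (payoff 8); vs b4: a1 (payoff 9).
Country 2's best responses — vs a1: b4 (payoff 1); vs a2: b3 (payoff 3); vs a3: b1 (payoff 7).
The only mutual best response is (a1, b4); neither player gains by switching there.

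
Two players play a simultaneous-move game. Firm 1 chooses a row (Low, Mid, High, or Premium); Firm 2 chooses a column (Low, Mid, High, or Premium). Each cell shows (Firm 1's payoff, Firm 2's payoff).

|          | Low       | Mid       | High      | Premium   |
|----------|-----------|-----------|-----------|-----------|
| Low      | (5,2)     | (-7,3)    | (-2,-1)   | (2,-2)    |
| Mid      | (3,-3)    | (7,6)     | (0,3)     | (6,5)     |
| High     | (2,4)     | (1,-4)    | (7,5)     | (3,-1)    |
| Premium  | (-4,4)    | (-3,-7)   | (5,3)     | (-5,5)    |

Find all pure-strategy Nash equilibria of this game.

A profile is a Nash equilibrium when each player is best-responding to the other.
Firm 1's best responses — vs Low: Low (payoff 5); vs Mid: Mid (payoff 7); vs High: High (payoff 7); vs Premium: Mid (payoff 6).
Firm 2's best responses — vs Low: Mid (payoff 3); vs Mid: Mid (payoff 6); vs High: High (payoff 5); vs Premium: Premium (payoff 5).
Mutual best responses occur at (Mid, Mid) and (High, High); at each, neither player gains by switching.

(Mid, Mid) and (High, High)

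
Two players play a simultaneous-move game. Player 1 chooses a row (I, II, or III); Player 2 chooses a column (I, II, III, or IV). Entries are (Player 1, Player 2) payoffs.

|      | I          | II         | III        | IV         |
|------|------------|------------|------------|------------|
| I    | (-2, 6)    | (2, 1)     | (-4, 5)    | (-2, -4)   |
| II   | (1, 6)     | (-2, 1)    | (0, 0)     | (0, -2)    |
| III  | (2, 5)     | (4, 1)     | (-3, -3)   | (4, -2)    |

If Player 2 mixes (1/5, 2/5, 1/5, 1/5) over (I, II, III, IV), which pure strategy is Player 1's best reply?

Player 1's best reply maximizes expected payoff against the mix.
I: (1/5)·(-2) + (2/5)·2 + (1/5)·(-4) + (1/5)·(-2) = -4/5
II: (1/5)·1 + (2/5)·(-2) + (1/5)·0 + (1/5)·0 = -3/5
III: (1/5)·2 + (2/5)·4 + (1/5)·(-3) + (1/5)·4 = 11/5
Highest expected payoff is 11/5, from III.

III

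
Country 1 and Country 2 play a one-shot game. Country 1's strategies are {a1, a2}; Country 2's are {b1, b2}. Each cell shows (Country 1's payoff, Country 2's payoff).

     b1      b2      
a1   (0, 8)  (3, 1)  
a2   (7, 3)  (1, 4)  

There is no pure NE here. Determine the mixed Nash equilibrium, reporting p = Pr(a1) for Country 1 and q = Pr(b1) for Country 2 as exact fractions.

p = 1/8, q = 2/9

Each player's mixing probability is pinned down by making the *other* player indifferent.
Country 2 indifferent between b1 and b2: p·8 + (1−p)·3 = p·1 + (1−p)·4 ⟹ 3 + 5p = 4 + (-3)p ⟹ p = 1/8.
Country 1 indifferent between a1 and a2: q·0 + (1−q)·3 = q·7 + (1−q)·1 ⟹ 3 + (-3)q = 1 + 6q ⟹ q = 2/9.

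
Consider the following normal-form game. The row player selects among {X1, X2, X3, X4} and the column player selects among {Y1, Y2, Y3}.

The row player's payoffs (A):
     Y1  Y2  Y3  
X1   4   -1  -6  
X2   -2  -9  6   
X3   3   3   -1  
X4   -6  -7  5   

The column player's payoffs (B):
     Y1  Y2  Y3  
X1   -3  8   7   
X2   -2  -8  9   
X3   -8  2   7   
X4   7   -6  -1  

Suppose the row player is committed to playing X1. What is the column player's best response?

Y2

With the row player fixed at X1, the column player's payoffs are: Y1 → -3, Y2 → 8, Y3 → 7.
The maximum is 8, achieved by Y2.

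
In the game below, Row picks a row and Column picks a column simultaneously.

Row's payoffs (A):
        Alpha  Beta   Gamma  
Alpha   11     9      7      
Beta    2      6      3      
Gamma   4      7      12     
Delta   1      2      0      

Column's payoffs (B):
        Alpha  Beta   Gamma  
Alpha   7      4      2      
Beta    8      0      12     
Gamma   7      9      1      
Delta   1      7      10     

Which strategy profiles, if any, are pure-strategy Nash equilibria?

(Alpha, Alpha)

Find each player's best response to every opponent strategy; NE are the intersections.
Row's best responses — vs Alpha: Alpha (payoff 11); vs Beta: Alpha (payoff 9); vs Gamma: Gamma (payoff 12).
Column's best responses — vs Alpha: Alpha (payoff 7); vs Beta: Gamma (payoff 12); vs Gamma: Beta (payoff 9); vs Delta: Gamma (payoff 10).
The only mutual best response is (Alpha, Alpha); neither player gains by switching there.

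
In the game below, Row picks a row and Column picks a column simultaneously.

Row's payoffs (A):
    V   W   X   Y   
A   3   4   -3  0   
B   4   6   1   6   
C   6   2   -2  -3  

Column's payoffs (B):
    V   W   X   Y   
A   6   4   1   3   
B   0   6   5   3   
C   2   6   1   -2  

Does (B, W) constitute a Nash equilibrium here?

Holding Column at W: Row gets 6 from B, versus 4 from A, 2 from C. No profitable deviation for Row.
Holding Row at B: Column gets 6 from W, versus 0 from V, 5 from X, 3 from Y. No profitable deviation for Column either.

Yes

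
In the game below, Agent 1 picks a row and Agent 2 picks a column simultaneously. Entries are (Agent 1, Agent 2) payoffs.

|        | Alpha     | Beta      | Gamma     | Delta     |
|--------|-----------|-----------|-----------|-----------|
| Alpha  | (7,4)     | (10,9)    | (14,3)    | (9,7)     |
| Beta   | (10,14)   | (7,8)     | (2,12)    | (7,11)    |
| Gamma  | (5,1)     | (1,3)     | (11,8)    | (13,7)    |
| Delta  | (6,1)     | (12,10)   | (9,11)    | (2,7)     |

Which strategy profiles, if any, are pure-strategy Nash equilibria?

(Beta, Alpha)

A profile is a Nash equilibrium when each player is best-responding to the other.
Agent 1's best responses — vs Alpha: Beta (payoff 10); vs Beta: Delta (payoff 12); vs Gamma: Alpha (payoff 14); vs Delta: Gamma (payoff 13).
Agent 2's best responses — vs Alpha: Beta (payoff 9); vs Beta: Alpha (payoff 14); vs Gamma: Gamma (payoff 8); vs Delta: Gamma (payoff 11).
The only mutual best response is (Beta, Alpha); neither player gains by switching there.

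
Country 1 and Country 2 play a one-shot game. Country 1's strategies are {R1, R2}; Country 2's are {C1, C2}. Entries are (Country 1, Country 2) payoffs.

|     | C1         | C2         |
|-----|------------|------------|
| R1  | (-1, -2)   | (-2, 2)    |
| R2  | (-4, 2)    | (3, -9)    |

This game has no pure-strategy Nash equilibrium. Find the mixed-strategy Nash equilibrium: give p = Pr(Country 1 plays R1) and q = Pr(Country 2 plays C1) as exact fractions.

In a mixed NE each player is indifferent between their pure strategies, so the opponent's mix sets the indifference.
Country 2 indifferent between C1 and C2: p·(-2) + (1−p)·2 = p·2 + (1−p)·(-9) ⟹ 2 + (-4)p = (-9) + 11p ⟹ p = 11/15.
Country 1 indifferent between R1 and R2: q·(-1) + (1−q)·(-2) = q·(-4) + (1−q)·3 ⟹ (-2) + 1q = 3 + (-7)q ⟹ q = 5/8.

p = 11/15, q = 5/8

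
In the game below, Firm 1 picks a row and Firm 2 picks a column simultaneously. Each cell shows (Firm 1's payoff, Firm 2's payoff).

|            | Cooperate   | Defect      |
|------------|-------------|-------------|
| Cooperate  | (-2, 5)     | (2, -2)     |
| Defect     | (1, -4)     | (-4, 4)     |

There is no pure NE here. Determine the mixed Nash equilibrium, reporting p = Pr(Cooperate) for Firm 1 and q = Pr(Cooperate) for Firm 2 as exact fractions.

Each player's mixing probability is pinned down by making the *other* player indifferent.
Firm 2 indifferent between Cooperate and Defect: p·5 + (1−p)·(-4) = p·(-2) + (1−p)·4 ⟹ (-4) + 9p = 4 + (-6)p ⟹ p = 8/15.
Firm 1 indifferent between Cooperate and Defect: q·(-2) + (1−q)·2 = q·1 + (1−q)·(-4) ⟹ 2 + (-4)q = (-4) + 5q ⟹ q = 2/3.

p = 8/15, q = 2/3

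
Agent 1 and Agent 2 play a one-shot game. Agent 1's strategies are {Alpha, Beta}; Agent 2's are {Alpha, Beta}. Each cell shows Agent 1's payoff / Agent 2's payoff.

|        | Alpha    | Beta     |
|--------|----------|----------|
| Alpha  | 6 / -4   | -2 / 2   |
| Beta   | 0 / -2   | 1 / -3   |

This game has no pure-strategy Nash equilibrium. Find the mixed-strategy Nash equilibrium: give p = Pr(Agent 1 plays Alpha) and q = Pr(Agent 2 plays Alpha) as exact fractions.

In a mixed NE each player is indifferent between their pure strategies, so the opponent's mix sets the indifference.
Agent 2 indifferent between Alpha and Beta: p·(-4) + (1−p)·(-2) = p·2 + (1−p)·(-3) ⟹ (-2) + (-2)p = (-3) + 5p ⟹ p = 1/7.
Agent 1 indifferent between Alpha and Beta: q·6 + (1−q)·(-2) = q·0 + (1−q)·1 ⟹ (-2) + 8q = 1 + (-1)q ⟹ q = 1/3.

p = 1/7, q = 1/3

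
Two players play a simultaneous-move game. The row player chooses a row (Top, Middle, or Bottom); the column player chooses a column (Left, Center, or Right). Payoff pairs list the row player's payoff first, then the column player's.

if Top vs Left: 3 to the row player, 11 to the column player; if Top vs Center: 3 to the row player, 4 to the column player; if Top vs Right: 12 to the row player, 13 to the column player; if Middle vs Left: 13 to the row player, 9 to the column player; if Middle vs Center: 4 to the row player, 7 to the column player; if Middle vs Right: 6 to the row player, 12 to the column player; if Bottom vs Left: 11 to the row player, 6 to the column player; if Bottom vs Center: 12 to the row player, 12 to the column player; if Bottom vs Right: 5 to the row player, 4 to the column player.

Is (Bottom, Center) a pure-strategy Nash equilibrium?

Yes

Holding the column player at Center: the row player gets 12 from Bottom, versus 3 from Top, 4 from Middle. No profitable deviation for the row player.
Holding the row player at Bottom: the column player gets 12 from Center, versus 6 from Left, 4 from Right. No profitable deviation for the column player either.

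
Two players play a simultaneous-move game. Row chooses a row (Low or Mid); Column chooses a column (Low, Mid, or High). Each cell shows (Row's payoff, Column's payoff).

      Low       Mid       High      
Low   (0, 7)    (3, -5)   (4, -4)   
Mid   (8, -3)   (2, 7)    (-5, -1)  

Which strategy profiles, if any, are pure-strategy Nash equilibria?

Find each player's best response to every opponent strategy; NE are the intersections.
Row's best responses — vs Low: Mid (payoff 8); vs Mid: Low (payoff 3); vs High: Low (payoff 4).
Column's best responses — vs Low: Low (payoff 7); vs Mid: Mid (payoff 7).
No cell has both players best-responding. For instance, Row's best reply to Low is Mid, but against Mid Column prefers Mid over Low.

No pure-strategy Nash equilibrium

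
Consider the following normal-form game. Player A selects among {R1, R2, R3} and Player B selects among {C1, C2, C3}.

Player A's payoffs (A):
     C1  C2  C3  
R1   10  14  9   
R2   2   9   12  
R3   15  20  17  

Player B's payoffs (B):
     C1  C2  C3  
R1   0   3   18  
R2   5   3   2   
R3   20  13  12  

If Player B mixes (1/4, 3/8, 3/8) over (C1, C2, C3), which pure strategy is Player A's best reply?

Player A's best reply maximizes expected payoff against the mix.
R1: (1/4)·10 + (3/8)·14 + (3/8)·9 = 89/8
R2: (1/4)·2 + (3/8)·9 + (3/8)·12 = 67/8
R3: (1/4)·15 + (3/8)·20 + (3/8)·17 = 141/8
Highest expected payoff is 141/8, from R3.

R3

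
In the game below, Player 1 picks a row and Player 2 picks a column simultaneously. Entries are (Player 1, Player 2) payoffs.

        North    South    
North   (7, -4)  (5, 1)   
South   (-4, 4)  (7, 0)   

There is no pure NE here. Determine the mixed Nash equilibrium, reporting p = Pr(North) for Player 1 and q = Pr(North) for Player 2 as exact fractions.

Each player's mixing probability is pinned down by making the *other* player indifferent.
Player 2 indifferent between North and South: p·(-4) + (1−p)·4 = p·1 + (1−p)·0 ⟹ 4 + (-8)p = 0 + 1p ⟹ p = 4/9.
Player 1 indifferent between North and South: q·7 + (1−q)·5 = q·(-4) + (1−q)·7 ⟹ 5 + 2q = 7 + (-11)q ⟹ q = 2/13.

p = 4/9, q = 2/13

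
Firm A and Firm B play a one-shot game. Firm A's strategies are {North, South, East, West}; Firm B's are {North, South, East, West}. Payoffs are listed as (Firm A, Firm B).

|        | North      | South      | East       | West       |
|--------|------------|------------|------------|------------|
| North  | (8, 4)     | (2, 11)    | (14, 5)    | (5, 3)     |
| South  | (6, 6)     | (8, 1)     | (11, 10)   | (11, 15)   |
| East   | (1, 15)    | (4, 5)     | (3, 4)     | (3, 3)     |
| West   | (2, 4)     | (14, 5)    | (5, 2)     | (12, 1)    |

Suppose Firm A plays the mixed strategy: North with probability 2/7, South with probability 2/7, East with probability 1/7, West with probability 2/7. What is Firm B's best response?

Firm B's best reply maximizes expected payoff against the mix.
North: (2/7)·4 + (2/7)·6 + (1/7)·15 + (2/7)·4 = 43/7
South: (2/7)·11 + (2/7)·1 + (1/7)·5 + (2/7)·5 = 39/7
East: (2/7)·5 + (2/7)·10 + (1/7)·4 + (2/7)·2 = 38/7
West: (2/7)·3 + (2/7)·15 + (1/7)·3 + (2/7)·1 = 41/7
Highest expected payoff is 43/7, from North.

North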